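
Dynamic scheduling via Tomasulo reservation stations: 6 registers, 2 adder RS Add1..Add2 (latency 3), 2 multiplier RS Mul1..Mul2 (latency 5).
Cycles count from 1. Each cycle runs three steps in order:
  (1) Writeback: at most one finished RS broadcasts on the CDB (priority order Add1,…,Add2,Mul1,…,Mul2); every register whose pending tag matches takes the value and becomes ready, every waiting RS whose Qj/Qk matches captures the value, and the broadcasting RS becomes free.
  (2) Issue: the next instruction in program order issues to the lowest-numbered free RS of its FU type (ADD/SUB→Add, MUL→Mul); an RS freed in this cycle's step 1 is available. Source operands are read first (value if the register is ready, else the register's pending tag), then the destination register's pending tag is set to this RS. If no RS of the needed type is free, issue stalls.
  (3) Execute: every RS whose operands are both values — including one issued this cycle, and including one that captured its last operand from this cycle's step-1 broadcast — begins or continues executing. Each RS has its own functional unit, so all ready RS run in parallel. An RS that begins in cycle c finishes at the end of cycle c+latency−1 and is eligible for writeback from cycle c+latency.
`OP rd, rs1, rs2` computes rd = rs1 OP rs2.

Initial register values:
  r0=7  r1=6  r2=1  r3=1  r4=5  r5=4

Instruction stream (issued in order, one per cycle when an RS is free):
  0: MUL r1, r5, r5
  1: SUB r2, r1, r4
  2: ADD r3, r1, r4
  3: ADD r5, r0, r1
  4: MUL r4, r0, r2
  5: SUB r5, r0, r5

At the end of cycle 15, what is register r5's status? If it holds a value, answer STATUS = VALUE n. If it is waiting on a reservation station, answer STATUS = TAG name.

STATUS = VALUE -16

c1: issue MUL r1<-Mul1 | r0:7,r1:Mul1,r2:1,r3:1,r4:5,r5:4
c2: issue SUB r2<-Add1 | r0:7,r1:Mul1,r2:Add1,r3:1,r4:5,r5:4
c3: issue ADD r3<-Add2 | r0:7,r1:Mul1,r2:Add1,r3:Add2,r4:5,r5:4
c4: stall | r0:7,r1:Mul1,r2:Add1,r3:Add2,r4:5,r5:4
c5: stall | r0:7,r1:Mul1,r2:Add1,r3:Add2,r4:5,r5:4
c6: CDB Mul1=16; stall | r0:7,r1:16,r2:Add1,r3:Add2,r4:5,r5:4
c7: stall | r0:7,r1:16,r2:Add1,r3:Add2,r4:5,r5:4
c8: stall | r0:7,r1:16,r2:Add1,r3:Add2,r4:5,r5:4
c9: CDB Add1=11; issue ADD r5<-Add1 | r0:7,r1:16,r2:11,r3:Add2,r4:5,r5:Add1
c10: CDB Add2=21; issue MUL r4<-Mul1 | r0:7,r1:16,r2:11,r3:21,r4:Mul1,r5:Add1
c11: issue SUB r5<-Add2 | r0:7,r1:16,r2:11,r3:21,r4:Mul1,r5:Add2
c12: CDB Add1=23 | r0:7,r1:16,r2:11,r3:21,r4:Mul1,r5:Add2
c13: - | r0:7,r1:16,r2:11,r3:21,r4:Mul1,r5:Add2
c14: - | r0:7,r1:16,r2:11,r3:21,r4:Mul1,r5:Add2
c15: CDB Add2=-16 | r0:7,r1:16,r2:11,r3:21,r4:Mul1,r5:-16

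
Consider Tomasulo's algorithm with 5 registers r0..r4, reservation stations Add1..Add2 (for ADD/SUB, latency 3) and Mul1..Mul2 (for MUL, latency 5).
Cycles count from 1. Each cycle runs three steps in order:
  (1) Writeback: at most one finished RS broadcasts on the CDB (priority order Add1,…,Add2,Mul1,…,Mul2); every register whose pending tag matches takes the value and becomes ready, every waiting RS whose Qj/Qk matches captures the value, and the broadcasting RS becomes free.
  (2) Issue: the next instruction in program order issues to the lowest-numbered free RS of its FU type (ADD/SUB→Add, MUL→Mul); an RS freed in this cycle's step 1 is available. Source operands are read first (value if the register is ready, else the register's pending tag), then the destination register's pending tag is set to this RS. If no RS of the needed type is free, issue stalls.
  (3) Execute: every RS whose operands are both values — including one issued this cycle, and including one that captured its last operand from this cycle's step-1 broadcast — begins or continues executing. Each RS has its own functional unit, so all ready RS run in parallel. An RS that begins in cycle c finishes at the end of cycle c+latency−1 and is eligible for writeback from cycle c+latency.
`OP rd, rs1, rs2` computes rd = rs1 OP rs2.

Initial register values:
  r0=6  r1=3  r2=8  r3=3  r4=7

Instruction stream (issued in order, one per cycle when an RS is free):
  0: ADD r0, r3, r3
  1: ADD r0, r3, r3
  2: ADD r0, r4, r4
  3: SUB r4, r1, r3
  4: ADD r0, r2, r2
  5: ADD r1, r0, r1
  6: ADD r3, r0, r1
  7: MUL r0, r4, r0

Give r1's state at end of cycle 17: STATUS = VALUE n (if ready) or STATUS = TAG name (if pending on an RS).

STATUS = VALUE 19

cycle 1: issue ADD r0<-Add1 // r0:Add1,r1:3,r2:8,r3:3,r4:7
cycle 2: issue ADD r0<-Add2 // r0:Add2,r1:3,r2:8,r3:3,r4:7
cycle 3: stall // r0:Add2,r1:3,r2:8,r3:3,r4:7
cycle 4: CDB Add1=6; issue ADD r0<-Add1 // r0:Add1,r1:3,r2:8,r3:3,r4:7
cycle 5: CDB Add2=6; issue SUB r4<-Add2 // r0:Add1,r1:3,r2:8,r3:3,r4:Add2
cycle 6: stall // r0:Add1,r1:3,r2:8,r3:3,r4:Add2
cycle 7: CDB Add1=14; issue ADD r0<-Add1 // r0:Add1,r1:3,r2:8,r3:3,r4:Add2
cycle 8: CDB Add2=0; issue ADD r1<-Add2 // r0:Add1,r1:Add2,r2:8,r3:3,r4:0
cycle 9: stall // r0:Add1,r1:Add2,r2:8,r3:3,r4:0
cycle 10: CDB Add1=16; issue ADD r3<-Add1 // r0:16,r1:Add2,r2:8,r3:Add1,r4:0
cycle 11: issue MUL r0<-Mul1 // r0:Mul1,r1:Add2,r2:8,r3:Add1,r4:0
cycle 12: - // r0:Mul1,r1:Add2,r2:8,r3:Add1,r4:0
cycle 13: CDB Add2=19 // r0:Mul1,r1:19,r2:8,r3:Add1,r4:0
cycle 14: - // r0:Mul1,r1:19,r2:8,r3:Add1,r4:0
cycle 15: - // r0:Mul1,r1:19,r2:8,r3:Add1,r4:0
cycle 16: CDB Add1=35 // r0:Mul1,r1:19,r2:8,r3:35,r4:0
cycle 17: CDB Mul1=0 // r0:0,r1:19,r2:8,r3:35,r4:0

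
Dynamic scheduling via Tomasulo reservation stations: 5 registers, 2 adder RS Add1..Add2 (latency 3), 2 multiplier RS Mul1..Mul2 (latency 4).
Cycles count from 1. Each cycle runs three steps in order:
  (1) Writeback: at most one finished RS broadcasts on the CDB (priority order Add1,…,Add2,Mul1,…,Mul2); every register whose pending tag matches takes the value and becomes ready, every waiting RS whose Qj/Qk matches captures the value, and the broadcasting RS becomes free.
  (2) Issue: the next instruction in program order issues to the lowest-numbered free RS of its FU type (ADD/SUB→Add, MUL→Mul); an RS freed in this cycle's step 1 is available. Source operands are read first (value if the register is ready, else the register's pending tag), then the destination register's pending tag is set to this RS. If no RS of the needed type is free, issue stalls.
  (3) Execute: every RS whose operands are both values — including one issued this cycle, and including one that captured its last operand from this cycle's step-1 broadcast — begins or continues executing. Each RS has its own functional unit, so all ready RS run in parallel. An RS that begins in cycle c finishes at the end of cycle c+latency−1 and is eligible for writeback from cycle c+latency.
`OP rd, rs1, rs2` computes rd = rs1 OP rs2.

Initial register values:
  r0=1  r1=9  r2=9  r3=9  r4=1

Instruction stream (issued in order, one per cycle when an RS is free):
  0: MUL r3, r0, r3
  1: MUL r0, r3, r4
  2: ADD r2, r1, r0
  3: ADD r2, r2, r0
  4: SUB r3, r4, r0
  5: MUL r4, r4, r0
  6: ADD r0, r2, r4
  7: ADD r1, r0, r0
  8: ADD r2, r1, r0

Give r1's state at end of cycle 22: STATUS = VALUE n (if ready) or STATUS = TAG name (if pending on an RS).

cycle 1: issue MUL r3<-Mul1 // r0:1,r1:9,r2:9,r3:Mul1,r4:1
cycle 2: issue MUL r0<-Mul2 // r0:Mul2,r1:9,r2:9,r3:Mul1,r4:1
cycle 3: issue ADD r2<-Add1 // r0:Mul2,r1:9,r2:Add1,r3:Mul1,r4:1
cycle 4: issue ADD r2<-Add2 // r0:Mul2,r1:9,r2:Add2,r3:Mul1,r4:1
cycle 5: CDB Mul1=9; stall // r0:Mul2,r1:9,r2:Add2,r3:9,r4:1
cycle 6: stall // r0:Mul2,r1:9,r2:Add2,r3:9,r4:1
cycle 7: stall // r0:Mul2,r1:9,r2:Add2,r3:9,r4:1
cycle 8: stall // r0:Mul2,r1:9,r2:Add2,r3:9,r4:1
cycle 9: CDB Mul2=9; stall // r0:9,r1:9,r2:Add2,r3:9,r4:1
cycle 10: stall // r0:9,r1:9,r2:Add2,r3:9,r4:1
cycle 11: stall // r0:9,r1:9,r2:Add2,r3:9,r4:1
cycle 12: CDB Add1=18; issue SUB r3<-Add1 // r0:9,r1:9,r2:Add2,r3:Add1,r4:1
cycle 13: issue MUL r4<-Mul1 // r0:9,r1:9,r2:Add2,r3:Add1,r4:Mul1
cycle 14: stall // r0:9,r1:9,r2:Add2,r3:Add1,r4:Mul1
cycle 15: CDB Add1=-8; issue ADD r0<-Add1 // r0:Add1,r1:9,r2:Add2,r3:-8,r4:Mul1
cycle 16: CDB Add2=27; issue ADD r1<-Add2 // r0:Add1,r1:Add2,r2:27,r3:-8,r4:Mul1
cycle 17: CDB Mul1=9; stall // r0:Add1,r1:Add2,r2:27,r3:-8,r4:9
cycle 18: stall // r0:Add1,r1:Add2,r2:27,r3:-8,r4:9
cycle 19: stall // r0:Add1,r1:Add2,r2:27,r3:-8,r4:9
cycle 20: CDB Add1=36; issue ADD r2<-Add1 // r0:36,r1:Add2,r2:Add1,r3:-8,r4:9
cycle 21: - // r0:36,r1:Add2,r2:Add1,r3:-8,r4:9
cycle 22: - // r0:36,r1:Add2,r2:Add1,r3:-8,r4:9

STATUS = TAG Add2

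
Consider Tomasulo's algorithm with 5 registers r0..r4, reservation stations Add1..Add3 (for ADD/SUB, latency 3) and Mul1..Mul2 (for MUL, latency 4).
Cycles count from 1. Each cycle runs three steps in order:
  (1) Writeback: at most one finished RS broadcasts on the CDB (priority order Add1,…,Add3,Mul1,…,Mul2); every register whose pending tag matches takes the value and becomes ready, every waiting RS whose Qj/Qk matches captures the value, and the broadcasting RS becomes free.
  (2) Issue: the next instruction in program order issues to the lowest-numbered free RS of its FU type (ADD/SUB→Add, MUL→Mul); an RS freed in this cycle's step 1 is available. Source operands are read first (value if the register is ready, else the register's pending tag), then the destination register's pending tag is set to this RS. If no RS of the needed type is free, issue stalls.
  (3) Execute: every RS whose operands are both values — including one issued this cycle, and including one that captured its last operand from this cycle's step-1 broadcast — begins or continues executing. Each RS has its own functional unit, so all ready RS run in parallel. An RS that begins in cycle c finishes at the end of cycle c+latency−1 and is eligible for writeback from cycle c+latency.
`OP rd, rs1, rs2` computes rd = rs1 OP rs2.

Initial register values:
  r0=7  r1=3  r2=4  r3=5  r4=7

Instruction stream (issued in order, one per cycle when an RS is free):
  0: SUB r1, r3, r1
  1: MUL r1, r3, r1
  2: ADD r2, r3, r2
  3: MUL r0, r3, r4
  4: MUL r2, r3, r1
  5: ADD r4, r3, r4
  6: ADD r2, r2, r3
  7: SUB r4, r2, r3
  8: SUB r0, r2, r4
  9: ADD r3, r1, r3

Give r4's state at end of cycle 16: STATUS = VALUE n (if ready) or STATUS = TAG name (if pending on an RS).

c1: issue SUB r1<-Add1 | r0:7,r1:Add1,r2:4,r3:5,r4:7
c2: issue MUL r1<-Mul1 | r0:7,r1:Mul1,r2:4,r3:5,r4:7
c3: issue ADD r2<-Add2 | r0:7,r1:Mul1,r2:Add2,r3:5,r4:7
c4: CDB Add1=2; issue MUL r0<-Mul2 | r0:Mul2,r1:Mul1,r2:Add2,r3:5,r4:7
c5: stall | r0:Mul2,r1:Mul1,r2:Add2,r3:5,r4:7
c6: CDB Add2=9; stall | r0:Mul2,r1:Mul1,r2:9,r3:5,r4:7
c7: stall | r0:Mul2,r1:Mul1,r2:9,r3:5,r4:7
c8: CDB Mul1=10; issue MUL r2<-Mul1 | r0:Mul2,r1:10,r2:Mul1,r3:5,r4:7
c9: CDB Mul2=35; issue ADD r4<-Add1 | r0:35,r1:10,r2:Mul1,r3:5,r4:Add1
c10: issue ADD r2<-Add2 | r0:35,r1:10,r2:Add2,r3:5,r4:Add1
c11: issue SUB r4<-Add3 | r0:35,r1:10,r2:Add2,r3:5,r4:Add3
c12: CDB Add1=12; issue SUB r0<-Add1 | r0:Add1,r1:10,r2:Add2,r3:5,r4:Add3
c13: CDB Mul1=50; stall | r0:Add1,r1:10,r2:Add2,r3:5,r4:Add3
c14: stall | r0:Add1,r1:10,r2:Add2,r3:5,r4:Add3
c15: stall | r0:Add1,r1:10,r2:Add2,r3:5,r4:Add3
c16: CDB Add2=55; issue ADD r3<-Add2 | r0:Add1,r1:10,r2:55,r3:Add2,r4:Add3

STATUS = TAG Add3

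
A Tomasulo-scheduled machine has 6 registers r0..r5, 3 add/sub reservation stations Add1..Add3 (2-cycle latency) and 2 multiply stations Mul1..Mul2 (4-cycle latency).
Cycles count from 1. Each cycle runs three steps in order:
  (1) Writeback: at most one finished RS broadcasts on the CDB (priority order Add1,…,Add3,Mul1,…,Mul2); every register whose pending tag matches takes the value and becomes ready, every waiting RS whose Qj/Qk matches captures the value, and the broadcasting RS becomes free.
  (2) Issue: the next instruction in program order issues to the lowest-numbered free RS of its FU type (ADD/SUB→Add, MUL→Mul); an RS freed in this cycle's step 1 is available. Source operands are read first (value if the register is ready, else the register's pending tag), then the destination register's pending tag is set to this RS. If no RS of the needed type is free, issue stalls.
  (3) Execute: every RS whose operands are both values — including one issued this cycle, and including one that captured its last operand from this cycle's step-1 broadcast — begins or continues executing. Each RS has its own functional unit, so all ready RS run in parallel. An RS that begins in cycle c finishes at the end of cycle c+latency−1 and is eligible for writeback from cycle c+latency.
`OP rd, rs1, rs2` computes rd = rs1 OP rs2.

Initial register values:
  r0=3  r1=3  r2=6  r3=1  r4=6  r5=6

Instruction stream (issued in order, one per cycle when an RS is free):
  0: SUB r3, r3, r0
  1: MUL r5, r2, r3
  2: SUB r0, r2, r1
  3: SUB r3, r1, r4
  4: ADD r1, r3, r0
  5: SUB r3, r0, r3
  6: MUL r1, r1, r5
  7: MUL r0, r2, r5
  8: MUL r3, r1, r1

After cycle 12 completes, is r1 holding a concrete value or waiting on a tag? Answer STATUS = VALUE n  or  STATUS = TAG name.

STATUS = VALUE 0

  c1: issue SUB r3<-Add1  regs: r0:3,r1:3,r2:6,r3:Add1,r4:6,r5:6
  c2: issue MUL r5<-Mul1  regs: r0:3,r1:3,r2:6,r3:Add1,r4:6,r5:Mul1
  c3: CDB Add1=-2; issue SUB r0<-Add1  regs: r0:Add1,r1:3,r2:6,r3:-2,r4:6,r5:Mul1
  c4: issue SUB r3<-Add2  regs: r0:Add1,r1:3,r2:6,r3:Add2,r4:6,r5:Mul1
  c5: CDB Add1=3; issue ADD r1<-Add1  regs: r0:3,r1:Add1,r2:6,r3:Add2,r4:6,r5:Mul1
  c6: CDB Add2=-3; issue SUB r3<-Add2  regs: r0:3,r1:Add1,r2:6,r3:Add2,r4:6,r5:Mul1
  c7: CDB Mul1=-12; issue MUL r1<-Mul1  regs: r0:3,r1:Mul1,r2:6,r3:Add2,r4:6,r5:-12
  c8: CDB Add1=0; issue MUL r0<-Mul2  regs: r0:Mul2,r1:Mul1,r2:6,r3:Add2,r4:6,r5:-12
  c9: CDB Add2=6; stall  regs: r0:Mul2,r1:Mul1,r2:6,r3:6,r4:6,r5:-12
  c10: stall  regs: r0:Mul2,r1:Mul1,r2:6,r3:6,r4:6,r5:-12
  c11: stall  regs: r0:Mul2,r1:Mul1,r2:6,r3:6,r4:6,r5:-12
  c12: CDB Mul1=0; issue MUL r3<-Mul1  regs: r0:Mul2,r1:0,r2:6,r3:Mul1,r4:6,r5:-12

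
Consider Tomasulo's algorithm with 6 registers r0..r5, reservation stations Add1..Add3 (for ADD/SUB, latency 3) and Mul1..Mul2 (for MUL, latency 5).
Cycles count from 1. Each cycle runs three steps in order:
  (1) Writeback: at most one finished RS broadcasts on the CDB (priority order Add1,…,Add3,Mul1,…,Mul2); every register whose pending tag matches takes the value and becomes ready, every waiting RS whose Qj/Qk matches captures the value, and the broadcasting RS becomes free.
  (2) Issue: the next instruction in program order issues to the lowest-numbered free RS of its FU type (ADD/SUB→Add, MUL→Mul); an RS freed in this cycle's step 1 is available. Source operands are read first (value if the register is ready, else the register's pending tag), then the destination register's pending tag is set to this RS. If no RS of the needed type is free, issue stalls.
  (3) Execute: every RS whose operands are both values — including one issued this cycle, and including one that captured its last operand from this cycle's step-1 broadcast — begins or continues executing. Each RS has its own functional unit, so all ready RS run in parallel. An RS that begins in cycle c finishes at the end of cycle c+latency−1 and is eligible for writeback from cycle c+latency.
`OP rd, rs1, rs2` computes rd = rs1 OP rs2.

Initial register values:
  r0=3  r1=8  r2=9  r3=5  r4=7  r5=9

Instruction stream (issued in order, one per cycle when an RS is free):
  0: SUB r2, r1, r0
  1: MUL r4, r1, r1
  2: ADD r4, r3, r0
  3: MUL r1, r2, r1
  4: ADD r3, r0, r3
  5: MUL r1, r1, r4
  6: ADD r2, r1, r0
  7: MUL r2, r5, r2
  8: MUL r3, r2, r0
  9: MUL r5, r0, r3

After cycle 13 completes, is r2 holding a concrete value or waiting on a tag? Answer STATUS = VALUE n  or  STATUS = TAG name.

STATUS = TAG Mul2

cycle 1: issue SUB r2<-Add1 // r0:3,r1:8,r2:Add1,r3:5,r4:7,r5:9
cycle 2: issue MUL r4<-Mul1 // r0:3,r1:8,r2:Add1,r3:5,r4:Mul1,r5:9
cycle 3: issue ADD r4<-Add2 // r0:3,r1:8,r2:Add1,r3:5,r4:Add2,r5:9
cycle 4: CDB Add1=5; issue MUL r1<-Mul2 // r0:3,r1:Mul2,r2:5,r3:5,r4:Add2,r5:9
cycle 5: issue ADD r3<-Add1 // r0:3,r1:Mul2,r2:5,r3:Add1,r4:Add2,r5:9
cycle 6: CDB Add2=8; stall // r0:3,r1:Mul2,r2:5,r3:Add1,r4:8,r5:9
cycle 7: CDB Mul1=64; issue MUL r1<-Mul1 // r0:3,r1:Mul1,r2:5,r3:Add1,r4:8,r5:9
cycle 8: CDB Add1=8; issue ADD r2<-Add1 // r0:3,r1:Mul1,r2:Add1,r3:8,r4:8,r5:9
cycle 9: CDB Mul2=40; issue MUL r2<-Mul2 // r0:3,r1:Mul1,r2:Mul2,r3:8,r4:8,r5:9
cycle 10: stall // r0:3,r1:Mul1,r2:Mul2,r3:8,r4:8,r5:9
cycle 11: stall // r0:3,r1:Mul1,r2:Mul2,r3:8,r4:8,r5:9
cycle 12: stall // r0:3,r1:Mul1,r2:Mul2,r3:8,r4:8,r5:9
cycle 13: stall // r0:3,r1:Mul1,r2:Mul2,r3:8,r4:8,r5:9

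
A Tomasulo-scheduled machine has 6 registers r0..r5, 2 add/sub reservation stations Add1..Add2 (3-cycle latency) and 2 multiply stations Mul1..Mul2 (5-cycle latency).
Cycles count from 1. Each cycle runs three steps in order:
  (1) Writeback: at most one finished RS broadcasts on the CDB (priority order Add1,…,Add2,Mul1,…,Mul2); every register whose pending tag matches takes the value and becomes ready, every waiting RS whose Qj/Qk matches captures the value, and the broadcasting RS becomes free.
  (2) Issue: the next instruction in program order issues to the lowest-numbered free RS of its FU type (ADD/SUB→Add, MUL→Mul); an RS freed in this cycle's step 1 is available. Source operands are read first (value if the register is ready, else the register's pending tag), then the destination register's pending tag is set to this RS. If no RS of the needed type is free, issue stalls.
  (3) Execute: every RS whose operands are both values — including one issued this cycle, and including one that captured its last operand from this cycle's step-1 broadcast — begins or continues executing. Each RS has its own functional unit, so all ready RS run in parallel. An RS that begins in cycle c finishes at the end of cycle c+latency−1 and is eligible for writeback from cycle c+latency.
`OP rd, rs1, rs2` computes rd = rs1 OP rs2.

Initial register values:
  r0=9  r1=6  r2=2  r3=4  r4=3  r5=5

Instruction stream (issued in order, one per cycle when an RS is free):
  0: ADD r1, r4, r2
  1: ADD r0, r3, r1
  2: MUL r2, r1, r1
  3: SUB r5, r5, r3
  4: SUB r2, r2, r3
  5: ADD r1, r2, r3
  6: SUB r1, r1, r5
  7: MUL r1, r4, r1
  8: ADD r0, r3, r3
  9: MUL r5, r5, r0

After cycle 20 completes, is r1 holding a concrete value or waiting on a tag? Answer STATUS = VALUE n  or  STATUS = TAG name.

STATUS = TAG Mul1

c1: issue ADD r1<-Add1 | r0:9,r1:Add1,r2:2,r3:4,r4:3,r5:5
c2: issue ADD r0<-Add2 | r0:Add2,r1:Add1,r2:2,r3:4,r4:3,r5:5
c3: issue MUL r2<-Mul1 | r0:Add2,r1:Add1,r2:Mul1,r3:4,r4:3,r5:5
c4: CDB Add1=5; issue SUB r5<-Add1 | r0:Add2,r1:5,r2:Mul1,r3:4,r4:3,r5:Add1
c5: stall | r0:Add2,r1:5,r2:Mul1,r3:4,r4:3,r5:Add1
c6: stall | r0:Add2,r1:5,r2:Mul1,r3:4,r4:3,r5:Add1
c7: CDB Add1=1; issue SUB r2<-Add1 | r0:Add2,r1:5,r2:Add1,r3:4,r4:3,r5:1
c8: CDB Add2=9; issue ADD r1<-Add2 | r0:9,r1:Add2,r2:Add1,r3:4,r4:3,r5:1
c9: CDB Mul1=25; stall | r0:9,r1:Add2,r2:Add1,r3:4,r4:3,r5:1
c10: stall | r0:9,r1:Add2,r2:Add1,r3:4,r4:3,r5:1
c11: stall | r0:9,r1:Add2,r2:Add1,r3:4,r4:3,r5:1
c12: CDB Add1=21; issue SUB r1<-Add1 | r0:9,r1:Add1,r2:21,r3:4,r4:3,r5:1
c13: issue MUL r1<-Mul1 | r0:9,r1:Mul1,r2:21,r3:4,r4:3,r5:1
c14: stall | r0:9,r1:Mul1,r2:21,r3:4,r4:3,r5:1
c15: CDB Add2=25; issue ADD r0<-Add2 | r0:Add2,r1:Mul1,r2:21,r3:4,r4:3,r5:1
c16: issue MUL r5<-Mul2 | r0:Add2,r1:Mul1,r2:21,r3:4,r4:3,r5:Mul2
c17: - | r0:Add2,r1:Mul1,r2:21,r3:4,r4:3,r5:Mul2
c18: CDB Add1=24 | r0:Add2,r1:Mul1,r2:21,r3:4,r4:3,r5:Mul2
c19: CDB Add2=8 | r0:8,r1:Mul1,r2:21,r3:4,r4:3,r5:Mul2
c20: - | r0:8,r1:Mul1,r2:21,r3:4,r4:3,r5:Mul2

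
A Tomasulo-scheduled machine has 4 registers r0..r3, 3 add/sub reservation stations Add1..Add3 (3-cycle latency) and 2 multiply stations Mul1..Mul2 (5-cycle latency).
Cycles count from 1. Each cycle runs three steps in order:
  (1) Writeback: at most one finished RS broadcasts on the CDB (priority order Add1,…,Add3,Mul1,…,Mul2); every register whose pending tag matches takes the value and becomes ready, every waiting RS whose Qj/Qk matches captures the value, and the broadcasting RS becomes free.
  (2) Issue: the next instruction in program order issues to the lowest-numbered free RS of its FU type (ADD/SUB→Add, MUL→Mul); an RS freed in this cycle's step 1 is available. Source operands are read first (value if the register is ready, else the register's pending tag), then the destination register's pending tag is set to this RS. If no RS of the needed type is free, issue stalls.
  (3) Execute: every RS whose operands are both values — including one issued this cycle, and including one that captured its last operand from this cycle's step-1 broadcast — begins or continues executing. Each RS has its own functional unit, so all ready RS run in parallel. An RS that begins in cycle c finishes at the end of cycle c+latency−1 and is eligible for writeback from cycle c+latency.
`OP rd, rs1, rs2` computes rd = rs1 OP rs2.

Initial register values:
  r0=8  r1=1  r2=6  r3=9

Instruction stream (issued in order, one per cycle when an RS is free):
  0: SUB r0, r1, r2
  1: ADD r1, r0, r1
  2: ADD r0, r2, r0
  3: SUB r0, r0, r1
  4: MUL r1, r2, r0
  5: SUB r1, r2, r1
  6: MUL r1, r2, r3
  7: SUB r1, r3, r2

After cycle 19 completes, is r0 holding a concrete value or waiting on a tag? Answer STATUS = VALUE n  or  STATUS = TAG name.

  c1: issue SUB r0<-Add1  regs: r0:Add1,r1:1,r2:6,r3:9
  c2: issue ADD r1<-Add2  regs: r0:Add1,r1:Add2,r2:6,r3:9
  c3: issue ADD r0<-Add3  regs: r0:Add3,r1:Add2,r2:6,r3:9
  c4: CDB Add1=-5; issue SUB r0<-Add1  regs: r0:Add1,r1:Add2,r2:6,r3:9
  c5: issue MUL r1<-Mul1  regs: r0:Add1,r1:Mul1,r2:6,r3:9
  c6: stall  regs: r0:Add1,r1:Mul1,r2:6,r3:9
  c7: CDB Add2=-4; issue SUB r1<-Add2  regs: r0:Add1,r1:Add2,r2:6,r3:9
  c8: CDB Add3=1; issue MUL r1<-Mul2  regs: r0:Add1,r1:Mul2,r2:6,r3:9
  c9: issue SUB r1<-Add3  regs: r0:Add1,r1:Add3,r2:6,r3:9
  c10: -  regs: r0:Add1,r1:Add3,r2:6,r3:9
  c11: CDB Add1=5  regs: r0:5,r1:Add3,r2:6,r3:9
  c12: CDB Add3=3  regs: r0:5,r1:3,r2:6,r3:9
  c13: CDB Mul2=54  regs: r0:5,r1:3,r2:6,r3:9
  c14: -  regs: r0:5,r1:3,r2:6,r3:9
  c15: -  regs: r0:5,r1:3,r2:6,r3:9
  c16: CDB Mul1=30  regs: r0:5,r1:3,r2:6,r3:9
  c17: -  regs: r0:5,r1:3,r2:6,r3:9
  c18: -  regs: r0:5,r1:3,r2:6,r3:9
  c19: CDB Add2=-24  regs: r0:5,r1:3,r2:6,r3:9

STATUS = VALUE 5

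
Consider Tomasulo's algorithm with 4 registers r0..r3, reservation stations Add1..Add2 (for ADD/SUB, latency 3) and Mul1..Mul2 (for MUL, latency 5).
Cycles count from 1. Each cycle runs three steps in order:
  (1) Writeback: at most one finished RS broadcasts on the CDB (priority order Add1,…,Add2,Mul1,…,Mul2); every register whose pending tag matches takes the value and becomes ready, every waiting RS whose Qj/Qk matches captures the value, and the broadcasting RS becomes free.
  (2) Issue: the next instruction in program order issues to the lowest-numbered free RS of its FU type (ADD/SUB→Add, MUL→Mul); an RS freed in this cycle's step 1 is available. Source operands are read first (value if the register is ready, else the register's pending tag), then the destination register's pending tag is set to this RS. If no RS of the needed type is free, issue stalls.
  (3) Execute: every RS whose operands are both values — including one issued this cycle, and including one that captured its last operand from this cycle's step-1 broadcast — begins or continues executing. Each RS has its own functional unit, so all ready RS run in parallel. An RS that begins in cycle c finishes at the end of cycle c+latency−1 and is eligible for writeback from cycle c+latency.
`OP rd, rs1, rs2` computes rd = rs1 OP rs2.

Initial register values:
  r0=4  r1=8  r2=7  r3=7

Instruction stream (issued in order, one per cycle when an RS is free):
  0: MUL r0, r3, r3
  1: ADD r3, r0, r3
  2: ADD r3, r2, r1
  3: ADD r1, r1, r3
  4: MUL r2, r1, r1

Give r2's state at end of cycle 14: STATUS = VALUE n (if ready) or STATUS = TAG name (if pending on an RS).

c1: issue MUL r0<-Mul1 | r0:Mul1,r1:8,r2:7,r3:7
c2: issue ADD r3<-Add1 | r0:Mul1,r1:8,r2:7,r3:Add1
c3: issue ADD r3<-Add2 | r0:Mul1,r1:8,r2:7,r3:Add2
c4: stall | r0:Mul1,r1:8,r2:7,r3:Add2
c5: stall | r0:Mul1,r1:8,r2:7,r3:Add2
c6: CDB Add2=15; issue ADD r1<-Add2 | r0:Mul1,r1:Add2,r2:7,r3:15
c7: CDB Mul1=49; issue MUL r2<-Mul1 | r0:49,r1:Add2,r2:Mul1,r3:15
c8: - | r0:49,r1:Add2,r2:Mul1,r3:15
c9: CDB Add2=23 | r0:49,r1:23,r2:Mul1,r3:15
c10: CDB Add1=56 | r0:49,r1:23,r2:Mul1,r3:15
c11: - | r0:49,r1:23,r2:Mul1,r3:15
c12: - | r0:49,r1:23,r2:Mul1,r3:15
c13: - | r0:49,r1:23,r2:Mul1,r3:15
c14: CDB Mul1=529 | r0:49,r1:23,r2:529,r3:15

STATUS = VALUE 529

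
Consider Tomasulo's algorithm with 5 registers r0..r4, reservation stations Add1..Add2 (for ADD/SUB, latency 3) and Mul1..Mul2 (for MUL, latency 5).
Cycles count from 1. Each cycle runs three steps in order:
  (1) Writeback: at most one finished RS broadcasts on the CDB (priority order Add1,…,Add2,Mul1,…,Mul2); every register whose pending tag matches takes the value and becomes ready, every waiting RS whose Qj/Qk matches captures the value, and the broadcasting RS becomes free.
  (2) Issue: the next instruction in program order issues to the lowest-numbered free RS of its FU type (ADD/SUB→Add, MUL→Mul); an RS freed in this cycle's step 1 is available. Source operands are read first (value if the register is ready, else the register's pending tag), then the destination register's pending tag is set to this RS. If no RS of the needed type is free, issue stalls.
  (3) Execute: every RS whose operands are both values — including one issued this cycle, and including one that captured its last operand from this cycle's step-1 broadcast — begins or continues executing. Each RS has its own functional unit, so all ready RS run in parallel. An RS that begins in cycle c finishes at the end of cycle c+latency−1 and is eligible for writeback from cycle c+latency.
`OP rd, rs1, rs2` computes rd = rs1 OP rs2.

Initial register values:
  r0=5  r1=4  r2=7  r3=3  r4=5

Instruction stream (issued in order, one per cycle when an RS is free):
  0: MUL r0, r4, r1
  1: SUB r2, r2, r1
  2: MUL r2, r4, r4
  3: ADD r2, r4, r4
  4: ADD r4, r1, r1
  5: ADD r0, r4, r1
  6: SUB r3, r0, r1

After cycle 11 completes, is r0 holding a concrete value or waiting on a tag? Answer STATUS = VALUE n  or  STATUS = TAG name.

STATUS = VALUE 12

  c1: issue MUL r0<-Mul1  regs: r0:Mul1,r1:4,r2:7,r3:3,r4:5
  c2: issue SUB r2<-Add1  regs: r0:Mul1,r1:4,r2:Add1,r3:3,r4:5
  c3: issue MUL r2<-Mul2  regs: r0:Mul1,r1:4,r2:Mul2,r3:3,r4:5
  c4: issue ADD r2<-Add2  regs: r0:Mul1,r1:4,r2:Add2,r3:3,r4:5
  c5: CDB Add1=3; issue ADD r4<-Add1  regs: r0:Mul1,r1:4,r2:Add2,r3:3,r4:Add1
  c6: CDB Mul1=20; stall  regs: r0:20,r1:4,r2:Add2,r3:3,r4:Add1
  c7: CDB Add2=10; issue ADD r0<-Add2  regs: r0:Add2,r1:4,r2:10,r3:3,r4:Add1
  c8: CDB Add1=8; issue SUB r3<-Add1  regs: r0:Add2,r1:4,r2:10,r3:Add1,r4:8
  c9: CDB Mul2=25  regs: r0:Add2,r1:4,r2:10,r3:Add1,r4:8
  c10: -  regs: r0:Add2,r1:4,r2:10,r3:Add1,r4:8
  c11: CDB Add2=12  regs: r0:12,r1:4,r2:10,r3:Add1,r4:8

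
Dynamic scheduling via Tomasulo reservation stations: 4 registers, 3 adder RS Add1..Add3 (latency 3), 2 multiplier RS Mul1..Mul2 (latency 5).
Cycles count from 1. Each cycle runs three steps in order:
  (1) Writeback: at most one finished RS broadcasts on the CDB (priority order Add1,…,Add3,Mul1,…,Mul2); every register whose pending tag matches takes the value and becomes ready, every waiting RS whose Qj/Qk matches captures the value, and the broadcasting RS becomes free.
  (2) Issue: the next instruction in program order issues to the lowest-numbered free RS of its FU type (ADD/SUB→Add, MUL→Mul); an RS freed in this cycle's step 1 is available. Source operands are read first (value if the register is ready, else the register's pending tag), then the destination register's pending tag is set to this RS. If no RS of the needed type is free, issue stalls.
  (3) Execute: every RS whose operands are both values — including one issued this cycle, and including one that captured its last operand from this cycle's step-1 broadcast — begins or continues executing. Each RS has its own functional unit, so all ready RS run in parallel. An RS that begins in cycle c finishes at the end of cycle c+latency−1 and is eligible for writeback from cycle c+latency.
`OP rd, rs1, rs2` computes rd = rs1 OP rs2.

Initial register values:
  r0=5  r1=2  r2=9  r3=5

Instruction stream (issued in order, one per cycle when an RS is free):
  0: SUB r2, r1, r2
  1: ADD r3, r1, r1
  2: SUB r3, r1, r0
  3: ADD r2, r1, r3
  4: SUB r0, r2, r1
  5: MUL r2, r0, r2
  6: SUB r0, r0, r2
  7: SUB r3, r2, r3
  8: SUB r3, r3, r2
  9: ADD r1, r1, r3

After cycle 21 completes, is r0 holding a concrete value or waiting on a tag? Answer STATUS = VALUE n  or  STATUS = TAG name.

c1: issue SUB r2<-Add1 | r0:5,r1:2,r2:Add1,r3:5
c2: issue ADD r3<-Add2 | r0:5,r1:2,r2:Add1,r3:Add2
c3: issue SUB r3<-Add3 | r0:5,r1:2,r2:Add1,r3:Add3
c4: CDB Add1=-7; issue ADD r2<-Add1 | r0:5,r1:2,r2:Add1,r3:Add3
c5: CDB Add2=4; issue SUB r0<-Add2 | r0:Add2,r1:2,r2:Add1,r3:Add3
c6: CDB Add3=-3; issue MUL r2<-Mul1 | r0:Add2,r1:2,r2:Mul1,r3:-3
c7: issue SUB r0<-Add3 | r0:Add3,r1:2,r2:Mul1,r3:-3
c8: stall | r0:Add3,r1:2,r2:Mul1,r3:-3
c9: CDB Add1=-1; issue SUB r3<-Add1 | r0:Add3,r1:2,r2:Mul1,r3:Add1
c10: stall | r0:Add3,r1:2,r2:Mul1,r3:Add1
c11: stall | r0:Add3,r1:2,r2:Mul1,r3:Add1
c12: CDB Add2=-3; issue SUB r3<-Add2 | r0:Add3,r1:2,r2:Mul1,r3:Add2
c13: stall | r0:Add3,r1:2,r2:Mul1,r3:Add2
c14: stall | r0:Add3,r1:2,r2:Mul1,r3:Add2
c15: stall | r0:Add3,r1:2,r2:Mul1,r3:Add2
c16: stall | r0:Add3,r1:2,r2:Mul1,r3:Add2
c17: CDB Mul1=3; stall | r0:Add3,r1:2,r2:3,r3:Add2
c18: stall | r0:Add3,r1:2,r2:3,r3:Add2
c19: stall | r0:Add3,r1:2,r2:3,r3:Add2
c20: CDB Add1=6; issue ADD r1<-Add1 | r0:Add3,r1:Add1,r2:3,r3:Add2
c21: CDB Add3=-6 | r0:-6,r1:Add1,r2:3,r3:Add2

STATUS = VALUE -6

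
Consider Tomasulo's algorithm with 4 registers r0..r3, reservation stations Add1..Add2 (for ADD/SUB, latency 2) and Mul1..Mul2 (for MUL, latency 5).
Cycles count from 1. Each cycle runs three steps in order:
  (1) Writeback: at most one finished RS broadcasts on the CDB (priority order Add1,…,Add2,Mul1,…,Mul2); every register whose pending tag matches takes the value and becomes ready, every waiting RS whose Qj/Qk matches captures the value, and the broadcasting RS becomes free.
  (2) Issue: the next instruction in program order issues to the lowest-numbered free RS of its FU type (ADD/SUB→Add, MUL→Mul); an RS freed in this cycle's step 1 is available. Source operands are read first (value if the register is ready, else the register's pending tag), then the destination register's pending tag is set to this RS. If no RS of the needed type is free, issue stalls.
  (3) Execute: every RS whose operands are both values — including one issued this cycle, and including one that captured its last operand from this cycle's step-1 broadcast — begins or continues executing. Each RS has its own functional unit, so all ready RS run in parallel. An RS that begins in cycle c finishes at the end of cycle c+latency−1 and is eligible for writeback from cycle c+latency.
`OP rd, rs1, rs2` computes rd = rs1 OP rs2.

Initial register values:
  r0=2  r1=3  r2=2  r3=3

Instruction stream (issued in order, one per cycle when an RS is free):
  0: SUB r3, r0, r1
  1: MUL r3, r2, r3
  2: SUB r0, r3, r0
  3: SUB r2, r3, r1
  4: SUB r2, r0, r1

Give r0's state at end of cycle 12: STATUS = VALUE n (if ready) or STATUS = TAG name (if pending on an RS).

STATUS = VALUE -4

  c1: issue SUB r3<-Add1  regs: r0:2,r1:3,r2:2,r3:Add1
  c2: issue MUL r3<-Mul1  regs: r0:2,r1:3,r2:2,r3:Mul1
  c3: CDB Add1=-1; issue SUB r0<-Add1  regs: r0:Add1,r1:3,r2:2,r3:Mul1
  c4: issue SUB r2<-Add2  regs: r0:Add1,r1:3,r2:Add2,r3:Mul1
  c5: stall  regs: r0:Add1,r1:3,r2:Add2,r3:Mul1
  c6: stall  regs: r0:Add1,r1:3,r2:Add2,r3:Mul1
  c7: stall  regs: r0:Add1,r1:3,r2:Add2,r3:Mul1
  c8: CDB Mul1=-2; stall  regs: r0:Add1,r1:3,r2:Add2,r3:-2
  c9: stall  regs: r0:Add1,r1:3,r2:Add2,r3:-2
  c10: CDB Add1=-4; issue SUB r2<-Add1  regs: r0:-4,r1:3,r2:Add1,r3:-2
  c11: CDB Add2=-5  regs: r0:-4,r1:3,r2:Add1,r3:-2
  c12: CDB Add1=-7  regs: r0:-4,r1:3,r2:-7,r3:-2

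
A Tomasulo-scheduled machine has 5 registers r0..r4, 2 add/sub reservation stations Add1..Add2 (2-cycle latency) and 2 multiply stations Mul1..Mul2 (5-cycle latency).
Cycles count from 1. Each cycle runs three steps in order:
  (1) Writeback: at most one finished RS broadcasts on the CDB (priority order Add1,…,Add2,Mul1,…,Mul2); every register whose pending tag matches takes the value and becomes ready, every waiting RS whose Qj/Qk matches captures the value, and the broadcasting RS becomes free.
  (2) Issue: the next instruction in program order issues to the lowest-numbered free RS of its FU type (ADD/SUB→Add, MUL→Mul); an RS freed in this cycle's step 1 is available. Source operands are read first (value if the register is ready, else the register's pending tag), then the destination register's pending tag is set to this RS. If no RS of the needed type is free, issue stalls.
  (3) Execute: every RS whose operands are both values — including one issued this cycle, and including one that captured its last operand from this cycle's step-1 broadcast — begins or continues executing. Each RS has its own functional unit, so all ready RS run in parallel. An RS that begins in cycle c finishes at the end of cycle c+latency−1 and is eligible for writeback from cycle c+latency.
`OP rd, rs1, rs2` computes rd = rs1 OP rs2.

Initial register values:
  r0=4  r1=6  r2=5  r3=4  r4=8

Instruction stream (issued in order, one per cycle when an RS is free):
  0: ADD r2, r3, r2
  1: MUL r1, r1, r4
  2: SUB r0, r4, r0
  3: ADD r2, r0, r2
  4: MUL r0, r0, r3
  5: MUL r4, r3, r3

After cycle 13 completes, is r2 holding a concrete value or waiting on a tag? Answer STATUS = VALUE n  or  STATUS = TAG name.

STATUS = VALUE 13

cycle 1: issue ADD r2<-Add1 // r0:4,r1:6,r2:Add1,r3:4,r4:8
cycle 2: issue MUL r1<-Mul1 // r0:4,r1:Mul1,r2:Add1,r3:4,r4:8
cycle 3: CDB Add1=9; issue SUB r0<-Add1 // r0:Add1,r1:Mul1,r2:9,r3:4,r4:8
cycle 4: issue ADD r2<-Add2 // r0:Add1,r1:Mul1,r2:Add2,r3:4,r4:8
cycle 5: CDB Add1=4; issue MUL r0<-Mul2 // r0:Mul2,r1:Mul1,r2:Add2,r3:4,r4:8
cycle 6: stall // r0:Mul2,r1:Mul1,r2:Add2,r3:4,r4:8
cycle 7: CDB Add2=13; stall // r0:Mul2,r1:Mul1,r2:13,r3:4,r4:8
cycle 8: CDB Mul1=48; issue MUL r4<-Mul1 // r0:Mul2,r1:48,r2:13,r3:4,r4:Mul1
cycle 9: - // r0:Mul2,r1:48,r2:13,r3:4,r4:Mul1
cycle 10: CDB Mul2=16 // r0:16,r1:48,r2:13,r3:4,r4:Mul1
cycle 11: - // r0:16,r1:48,r2:13,r3:4,r4:Mul1
cycle 12: - // r0:16,r1:48,r2:13,r3:4,r4:Mul1
cycle 13: CDB Mul1=16 // r0:16,r1:48,r2:13,r3:4,r4:16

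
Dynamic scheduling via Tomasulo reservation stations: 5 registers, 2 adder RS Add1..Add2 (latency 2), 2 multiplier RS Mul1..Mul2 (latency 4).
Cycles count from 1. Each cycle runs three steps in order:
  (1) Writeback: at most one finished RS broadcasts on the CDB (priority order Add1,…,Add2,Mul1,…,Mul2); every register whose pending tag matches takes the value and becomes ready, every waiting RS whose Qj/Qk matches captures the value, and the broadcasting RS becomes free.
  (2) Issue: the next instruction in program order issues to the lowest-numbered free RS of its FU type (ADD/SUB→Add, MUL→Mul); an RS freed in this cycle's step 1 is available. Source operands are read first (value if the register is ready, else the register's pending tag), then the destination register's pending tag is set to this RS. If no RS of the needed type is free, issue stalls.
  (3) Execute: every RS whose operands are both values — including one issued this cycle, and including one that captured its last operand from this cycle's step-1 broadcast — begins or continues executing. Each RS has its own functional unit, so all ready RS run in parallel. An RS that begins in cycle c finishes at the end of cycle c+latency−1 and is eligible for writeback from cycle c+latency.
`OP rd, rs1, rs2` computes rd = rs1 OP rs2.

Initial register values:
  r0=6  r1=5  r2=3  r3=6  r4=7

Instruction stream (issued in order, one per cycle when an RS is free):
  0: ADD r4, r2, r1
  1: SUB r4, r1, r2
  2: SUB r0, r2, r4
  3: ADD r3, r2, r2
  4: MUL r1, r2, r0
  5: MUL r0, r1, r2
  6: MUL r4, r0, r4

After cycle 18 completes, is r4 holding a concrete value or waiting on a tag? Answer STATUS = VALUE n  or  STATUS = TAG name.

  c1: issue ADD r4<-Add1  regs: r0:6,r1:5,r2:3,r3:6,r4:Add1
  c2: issue SUB r4<-Add2  regs: r0:6,r1:5,r2:3,r3:6,r4:Add2
  c3: CDB Add1=8; issue SUB r0<-Add1  regs: r0:Add1,r1:5,r2:3,r3:6,r4:Add2
  c4: CDB Add2=2; issue ADD r3<-Add2  regs: r0:Add1,r1:5,r2:3,r3:Add2,r4:2
  c5: issue MUL r1<-Mul1  regs: r0:Add1,r1:Mul1,r2:3,r3:Add2,r4:2
  c6: CDB Add1=1; issue MUL r0<-Mul2  regs: r0:Mul2,r1:Mul1,r2:3,r3:Add2,r4:2
  c7: CDB Add2=6; stall  regs: r0:Mul2,r1:Mul1,r2:3,r3:6,r4:2
  c8: stall  regs: r0:Mul2,r1:Mul1,r2:3,r3:6,r4:2
  c9: stall  regs: r0:Mul2,r1:Mul1,r2:3,r3:6,r4:2
  c10: CDB Mul1=3; issue MUL r4<-Mul1  regs: r0:Mul2,r1:3,r2:3,r3:6,r4:Mul1
  c11: -  regs: r0:Mul2,r1:3,r2:3,r3:6,r4:Mul1
  c12: -  regs: r0:Mul2,r1:3,r2:3,r3:6,r4:Mul1
  c13: -  regs: r0:Mul2,r1:3,r2:3,r3:6,r4:Mul1
  c14: CDB Mul2=9  regs: r0:9,r1:3,r2:3,r3:6,r4:Mul1
  c15: -  regs: r0:9,r1:3,r2:3,r3:6,r4:Mul1
  c16: -  regs: r0:9,r1:3,r2:3,r3:6,r4:Mul1
  c17: -  regs: r0:9,r1:3,r2:3,r3:6,r4:Mul1
  c18: CDB Mul1=18  regs: r0:9,r1:3,r2:3,r3:6,r4:18

STATUS = VALUE 18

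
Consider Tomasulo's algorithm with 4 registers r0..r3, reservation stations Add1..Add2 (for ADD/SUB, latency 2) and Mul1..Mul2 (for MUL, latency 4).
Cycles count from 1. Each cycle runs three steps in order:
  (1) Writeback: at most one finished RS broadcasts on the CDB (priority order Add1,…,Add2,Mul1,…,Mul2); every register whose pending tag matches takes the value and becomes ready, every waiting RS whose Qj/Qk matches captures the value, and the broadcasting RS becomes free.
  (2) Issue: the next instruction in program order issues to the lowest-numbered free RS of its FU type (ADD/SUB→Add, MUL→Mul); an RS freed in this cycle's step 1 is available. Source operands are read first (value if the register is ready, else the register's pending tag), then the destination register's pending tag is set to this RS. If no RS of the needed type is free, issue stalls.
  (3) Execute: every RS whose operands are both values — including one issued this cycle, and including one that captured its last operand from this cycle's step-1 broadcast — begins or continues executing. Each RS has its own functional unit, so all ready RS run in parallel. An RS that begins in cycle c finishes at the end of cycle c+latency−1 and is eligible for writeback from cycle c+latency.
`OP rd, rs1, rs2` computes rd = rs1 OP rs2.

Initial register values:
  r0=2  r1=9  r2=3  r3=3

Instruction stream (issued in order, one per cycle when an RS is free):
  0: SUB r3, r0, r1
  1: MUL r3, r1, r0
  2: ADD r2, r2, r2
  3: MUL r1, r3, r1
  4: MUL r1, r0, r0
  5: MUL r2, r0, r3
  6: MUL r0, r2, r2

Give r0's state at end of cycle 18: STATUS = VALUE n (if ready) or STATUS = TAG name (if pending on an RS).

cycle 1: issue SUB r3<-Add1 // r0:2,r1:9,r2:3,r3:Add1
cycle 2: issue MUL r3<-Mul1 // r0:2,r1:9,r2:3,r3:Mul1
cycle 3: CDB Add1=-7; issue ADD r2<-Add1 // r0:2,r1:9,r2:Add1,r3:Mul1
cycle 4: issue MUL r1<-Mul2 // r0:2,r1:Mul2,r2:Add1,r3:Mul1
cycle 5: CDB Add1=6; stall // r0:2,r1:Mul2,r2:6,r3:Mul1
cycle 6: CDB Mul1=18; issue MUL r1<-Mul1 // r0:2,r1:Mul1,r2:6,r3:18
cycle 7: stall // r0:2,r1:Mul1,r2:6,r3:18
cycle 8: stall // r0:2,r1:Mul1,r2:6,r3:18
cycle 9: stall // r0:2,r1:Mul1,r2:6,r3:18
cycle 10: CDB Mul1=4; issue MUL r2<-Mul1 // r0:2,r1:4,r2:Mul1,r3:18
cycle 11: CDB Mul2=162; issue MUL r0<-Mul2 // r0:Mul2,r1:4,r2:Mul1,r3:18
cycle 12: - // r0:Mul2,r1:4,r2:Mul1,r3:18
cycle 13: - // r0:Mul2,r1:4,r2:Mul1,r3:18
cycle 14: CDB Mul1=36 // r0:Mul2,r1:4,r2:36,r3:18
cycle 15: - // r0:Mul2,r1:4,r2:36,r3:18
cycle 16: - // r0:Mul2,r1:4,r2:36,r3:18
cycle 17: - // r0:Mul2,r1:4,r2:36,r3:18
cycle 18: CDB Mul2=1296 // r0:1296,r1:4,r2:36,r3:18

STATUS = VALUE 1296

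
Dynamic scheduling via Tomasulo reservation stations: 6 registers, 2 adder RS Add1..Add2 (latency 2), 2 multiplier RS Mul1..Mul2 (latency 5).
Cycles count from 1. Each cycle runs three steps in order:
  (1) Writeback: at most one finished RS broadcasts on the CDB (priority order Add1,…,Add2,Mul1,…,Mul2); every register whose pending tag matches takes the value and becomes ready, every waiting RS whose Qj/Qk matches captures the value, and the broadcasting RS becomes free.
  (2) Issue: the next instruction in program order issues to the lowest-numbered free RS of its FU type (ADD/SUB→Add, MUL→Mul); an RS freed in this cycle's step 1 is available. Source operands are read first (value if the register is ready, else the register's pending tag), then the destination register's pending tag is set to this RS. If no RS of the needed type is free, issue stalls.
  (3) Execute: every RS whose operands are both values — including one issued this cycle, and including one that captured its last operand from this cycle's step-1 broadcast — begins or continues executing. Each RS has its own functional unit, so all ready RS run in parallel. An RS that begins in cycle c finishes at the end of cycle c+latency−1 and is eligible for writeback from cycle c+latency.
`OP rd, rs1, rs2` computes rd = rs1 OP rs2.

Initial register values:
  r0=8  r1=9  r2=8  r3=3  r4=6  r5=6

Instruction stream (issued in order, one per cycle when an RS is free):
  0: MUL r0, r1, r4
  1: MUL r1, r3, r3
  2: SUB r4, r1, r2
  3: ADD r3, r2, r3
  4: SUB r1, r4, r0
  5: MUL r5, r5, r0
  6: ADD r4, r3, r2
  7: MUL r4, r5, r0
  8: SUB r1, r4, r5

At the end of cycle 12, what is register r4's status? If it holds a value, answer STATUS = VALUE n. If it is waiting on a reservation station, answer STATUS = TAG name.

cycle 1: issue MUL r0<-Mul1 // r0:Mul1,r1:9,r2:8,r3:3,r4:6,r5:6
cycle 2: issue MUL r1<-Mul2 // r0:Mul1,r1:Mul2,r2:8,r3:3,r4:6,r5:6
cycle 3: issue SUB r4<-Add1 // r0:Mul1,r1:Mul2,r2:8,r3:3,r4:Add1,r5:6
cycle 4: issue ADD r3<-Add2 // r0:Mul1,r1:Mul2,r2:8,r3:Add2,r4:Add1,r5:6
cycle 5: stall // r0:Mul1,r1:Mul2,r2:8,r3:Add2,r4:Add1,r5:6
cycle 6: CDB Add2=11; issue SUB r1<-Add2 // r0:Mul1,r1:Add2,r2:8,r3:11,r4:Add1,r5:6
cycle 7: CDB Mul1=54; issue MUL r5<-Mul1 // r0:54,r1:Add2,r2:8,r3:11,r4:Add1,r5:Mul1
cycle 8: CDB Mul2=9; stall // r0:54,r1:Add2,r2:8,r3:11,r4:Add1,r5:Mul1
cycle 9: stall // r0:54,r1:Add2,r2:8,r3:11,r4:Add1,r5:Mul1
cycle 10: CDB Add1=1; issue ADD r4<-Add1 // r0:54,r1:Add2,r2:8,r3:11,r4:Add1,r5:Mul1
cycle 11: issue MUL r4<-Mul2 // r0:54,r1:Add2,r2:8,r3:11,r4:Mul2,r5:Mul1
cycle 12: CDB Add1=19; issue SUB r1<-Add1 // r0:54,r1:Add1,r2:8,r3:11,r4:Mul2,r5:Mul1

STATUS = TAG Mul2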